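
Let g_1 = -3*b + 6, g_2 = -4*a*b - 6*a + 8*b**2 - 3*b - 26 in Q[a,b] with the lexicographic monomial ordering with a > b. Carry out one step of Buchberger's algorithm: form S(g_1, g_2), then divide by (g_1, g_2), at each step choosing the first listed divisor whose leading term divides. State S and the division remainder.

S(g_1, g_2) = -7/2*a + 2*b**2 - 3/4*b - 13/2; remainder on division = -7/2*a.

lcm(LM(g_1), LM(g_2)) = a*b.
S = (lcm/LT(g_1))·g_1 − (lcm/LT(g_2))·g_2 = -7/2*a + 2*b**2 - 3/4*b - 13/2.
Reduce S modulo (g_1, g_2) in that order:
  leading term a: no divisor's leading term divides it; move -7/2*a to the remainder.
  leading term b**2: subtract (-2/3*b)·g_1 from 2*b**2 - 3/4*b - 13/2 → 13/4*b - 13/2
  leading term b: subtract (-13/12)·g_1 from 13/4*b - 13/2 → 0
The remainder -7/2*a is nonzero, so it would be added as the next basis element.
This is the inner loop of Buchberger's algorithm — each nonzero remainder becomes a new basis element.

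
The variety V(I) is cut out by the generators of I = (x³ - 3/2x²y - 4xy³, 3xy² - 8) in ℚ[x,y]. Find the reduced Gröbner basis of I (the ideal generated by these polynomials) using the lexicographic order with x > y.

G = {x - 3/2y⁵ - 3/2y, y⁷ + y³ - 16/9}

f_1 = x³ - 3/2x²y - 4xy³, LT = x³.
f_2 = 3xy² - 8, LT = xy².

S(f_1,f_2): lcm = x³y². S = -3/2x²y³ + 8/3x² - 4xy⁵.
  leading term x²y³: subtract (-½xy)·f_2 from -3/2x²y³ + 8/3x² - 4xy⁵ → 8/3x² - 4xy⁵ - 4xy
  leading term x²: no divisor's leading term divides it; move 8/3x² to the remainder.
  leading term xy⁵: subtract (-4/3y³)·f_2 from -4xy⁵ - 4xy → -4xy - 32/3y³
  leading term xy: no divisor's leading term divides it; move -4xy to the remainder.
  leading term y³: no divisor's leading term divides it; move -32/3y³ to the remainder.
  remainder 8/3x² - 4xy - 32/3y³ ≠ 0; add g_3 = 8/3x² - 4xy - 32/3y³ to the basis.

S(f_2,g_3): lcm = x²y². S = 3/2xy³ - 8/3x + 4y⁵.
  leading term xy³: subtract (½y)·f_2 from 3/2xy³ - 8/3x + 4y⁵ → -8/3x + 4y⁵ + 4y
  leading term x: no divisor's leading term divides it; move -8/3x to the remainder.
  leading term y⁵: no divisor's leading term divides it; move 4y⁵ to the remainder.
  leading term y: no divisor's leading term divides it; move 4y to the remainder.
  remainder -8/3x + 4y⁵ + 4y ≠ 0; add g_4 = -8/3x + 4y⁵ + 4y to the basis.

S(f_2,g_4): lcm = xy². S = 3/2y⁷ + 3/2y³ - 8/3.
  leading term y⁷: no divisor's leading term divides it; move 3/2y⁷ to the remainder.
  leading term y³: no divisor's leading term divides it; move 3/2y³ to the remainder.
  leading term 1: no divisor's leading term divides it; move -8/3 to the remainder.
  remainder 3/2y⁷ + 3/2y³ - 8/3 ≠ 0; add g_5 = 3/2y⁷ + 3/2y³ - 8/3 to the basis.

The other S-polynomials (S(f_1,g_3), S(f_1,g_4), S(g_3,g_4), S(f_1,g_5), S(f_2,g_5), S(g_3,g_5), S(g_4,g_5)) all reduce to 0 modulo the current basis, so we have a Gröbner basis.
Inter-reduce: drop elements whose leading term is divisible by another's, tail-reduce, and make monic.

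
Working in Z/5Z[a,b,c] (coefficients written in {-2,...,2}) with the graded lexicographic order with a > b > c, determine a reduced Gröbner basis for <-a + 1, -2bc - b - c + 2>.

G = {bc - 2b - 2c - 1, a - 1}

f_1 = -a + 1, LT = a.
f_2 = -2bc - b - c + 2, LT = bc.

The S-polynomials (S(f_1,f_2)) all reduce to 0 modulo the current basis, so we have a Gröbner basis.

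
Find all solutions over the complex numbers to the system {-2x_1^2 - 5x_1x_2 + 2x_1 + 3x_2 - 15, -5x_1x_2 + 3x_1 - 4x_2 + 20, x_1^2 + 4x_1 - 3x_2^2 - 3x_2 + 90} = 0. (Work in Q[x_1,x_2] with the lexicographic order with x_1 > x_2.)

{(0, 5)}

Compute a lex Gröbner basis by Buchberger's algorithm.
f_1 = -2x_1^2 - 5x_1x_2 + 2x_1 + 3x_2 - 15, LT = x_1^2.
f_2 = -5x_1x_2 + 3x_1 - 4x_2 + 20, LT = x_1x_2.
f_3 = x_1^2 + 4x_1 - 3x_2^2 - 3x_2 + 90, LT = x_1^2.

S(f_1,f_2): lcm = x_1^2x_2. S = 3/5x_1^2 + 5/2x_1x_2^2 - 9/5x_1x_2 + 4x_1 - 3/2x_2^2 + 15/2x_2.
  leading term x_1^2: subtract (-3/10)·f_1 from 3/5x_1^2 + 5/2x_1x_2^2 - 9/5x_1x_2 + 4x_1 - 3/2x_2^2 + 15/2x_2 → 5/2x_1x_2^2 - 33/10x_1x_2 + 23/5x_1 - 3/2x_2^2 + 42/5x_2 - 9/2
  leading term x_1x_2^2: subtract (-1/2x_2)·f_2 from 5/2x_1x_2^2 - 33/10x_1x_2 + 23/5x_1 - 3/2x_2^2 + 42/5x_2 - 9/2 → -9/5x_1x_2 + 23/5x_1 - 7/2x_2^2 + 92/5x_2 - 9/2
  leading term x_1x_2: subtract (9/25)·f_2 from -9/5x_1x_2 + 23/5x_1 - 7/2x_2^2 + 92/5x_2 - 9/2 → 88/25x_1 - 7/2x_2^2 + 496/25x_2 - 117/10
  leading term x_1: no divisor's leading term divides it; move 88/25x_1 to the remainder.
  leading term x_2^2: no divisor's leading term divides it; move -7/2x_2^2 to the remainder.
  leading term x_2: no divisor's leading term divides it; move 496/25x_2 to the remainder.
  leading term 1: no divisor's leading term divides it; move -117/10 to the remainder.
  remainder 88/25x_1 - 7/2x_2^2 + 496/25x_2 - 117/10 ≠ 0; add h_4 = 88/25x_1 - 7/2x_2^2 + 496/25x_2 - 117/10 to the basis.

S(f_1,f_3): lcm = x_1^2. S = 5/2x_1x_2 - 5x_1 + 3x_2^2 + 3/2x_2 - 165/2.
  leading term x_1x_2: subtract (-1/2)·f_2 from 5/2x_1x_2 - 5x_1 + 3x_2^2 + 3/2x_2 - 165/2 → -7/2x_1 + 3x_2^2 - 1/2x_2 - 145/2
  leading term x_1: subtract (-175/176)·h_4 from -7/2x_1 + 3x_2^2 - 1/2x_2 - 145/2 → -169/352x_2^2 + 423/22x_2 - 29615/352
  leading term x_2^2: no divisor's leading term divides it; move -169/352x_2^2 to the remainder.
  leading term x_2: no divisor's leading term divides it; move 423/22x_2 to the remainder.
  leading term 1: no divisor's leading term divides it; move -29615/352 to the remainder.
  remainder -169/352x_2^2 + 423/22x_2 - 29615/352 ≠ 0; add h_5 = -169/352x_2^2 + 423/22x_2 - 29615/352 to the basis.

S(f_2,f_3): lcm = x_1^2x_2. S = -3/5x_1^2 - 16/5x_1x_2 - 4x_1 + 3x_2^3 + 3x_2^2 - 90x_2.
  leading term x_1^2: subtract (3/10)·f_1 from -3/5x_1^2 - 16/5x_1x_2 - 4x_1 + 3x_2^3 + 3x_2^2 - 90x_2 → -17/10x_1x_2 - 23/5x_1 + 3x_2^3 + 3x_2^2 - 909/10x_2 + 9/2
  leading term x_1x_2: subtract (17/50)·f_2 from -17/10x_1x_2 - 23/5x_1 + 3x_2^3 + 3x_2^2 - 909/10x_2 + 9/2 → -281/50x_1 + 3x_2^3 + 3x_2^2 - 4477/50x_2 - 23/10
  leading term x_1: subtract (-281/176)·h_4 from -281/50x_1 + 3x_2^3 + 3x_2^2 - 4477/50x_2 - 23/10 → 3x_2^3 - 911/352x_2^2 - 1273/22x_2 - 7385/352
  leading term x_2^3: subtract (-1056/169x_2)·h_5 from 3x_2^3 - 911/352x_2^2 - 1273/22x_2 - 7385/352 → 6993049/59488x_2^2 - 2169727/3718x_2 - 7385/352
  leading term x_2^2: subtract (-6993049/28561)·h_5 from 6993049/59488x_2^2 - 2169727/3718x_2 - 7385/352 → 117789812/28561x_2 - 588949060/28561
  leading term x_2: no divisor's leading term divides it; move 117789812/28561x_2 to the remainder.
  leading term 1: no divisor's leading term divides it; move -588949060/28561 to the remainder.
  remainder 117789812/28561x_2 - 588949060/28561 ≠ 0; add h_6 = 117789812/28561x_2 - 588949060/28561 to the basis.

The other S-polynomials (S(f_1,h_4), S(f_2,h_4), S(f_3,h_4), S(f_1,h_5), S(f_2,h_5), S(f_3,h_5), S(h_4,h_5), S(f_1,h_6), S(f_2,h_6), S(f_3,h_6), S(h_4,h_6), S(h_5,h_6)) all reduce to 0 modulo the current basis, so we have a Gröbner basis.
Inter-reduce: drop elements whose leading term is divisible by another's, tail-reduce, and make monic.
Reduced Gröbner basis: {x_1, x_2 - 5}.

From the last basis element, x_2 - 5 = 0, so x_2 takes values in {5}. Each choice, substituted upward through the basis, yields the corresponding point(s) of the solution set.
  x_2 = 5: the earlier basis element becomes x_1 = 0, giving x_1 = 0 — point (0, 5).
Check: every point annihilates each of the original generators.
A lex Gröbner basis triangularizes the system, enabling back-substitution.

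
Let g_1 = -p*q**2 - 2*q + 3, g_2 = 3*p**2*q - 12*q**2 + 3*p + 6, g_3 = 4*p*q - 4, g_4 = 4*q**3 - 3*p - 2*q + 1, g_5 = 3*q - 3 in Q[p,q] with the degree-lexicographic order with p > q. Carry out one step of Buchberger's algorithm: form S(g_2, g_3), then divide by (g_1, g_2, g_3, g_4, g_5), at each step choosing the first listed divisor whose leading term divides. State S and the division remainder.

S(g_2, g_3) = -4*q**2 + 2*p + 2; remainder on division = 2*p - 2.

lcm(LM(g_2), LM(g_3)) = p**2*q.
S = (lcm/LT(g_2))·g_2 − (lcm/LT(g_3))·g_3 = -4*q**2 + 2*p + 2.
Reduce S modulo (g_1, g_2, g_3, g_4, g_5) in that order:
  leading term q**2: subtract (-4/3*q)·g_5 from -4*q**2 + 2*p + 2 → 2*p - 4*q + 2
  leading term p: no divisor's leading term divides it; move 2*p to the remainder.
  leading term q: subtract (-4/3)·g_5 from -4*q + 2 → -2
  leading term 1: no divisor's leading term divides it; move -2 to the remainder.
The remainder 2*p - 2 is nonzero, so it would be added as the next basis element.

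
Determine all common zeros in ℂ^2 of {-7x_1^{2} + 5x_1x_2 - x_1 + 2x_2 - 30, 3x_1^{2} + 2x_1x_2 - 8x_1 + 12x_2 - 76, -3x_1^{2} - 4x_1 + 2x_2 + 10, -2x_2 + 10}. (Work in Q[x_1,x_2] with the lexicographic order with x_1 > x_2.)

{(2, 5)}

Compute a lex Gröbner basis by Buchberger's algorithm.
f_1 = -7x_1^{2} + 5x_1x_2 - x_1 + 2x_2 - 30, LT = x_1^{2}.
f_2 = 3x_1^{2} + 2x_1x_2 - 8x_1 + 12x_2 - 76, LT = x_1^{2}.
f_3 = -3x_1^{2} - 4x_1 + 2x_2 + 10, LT = x_1^{2}.
f_4 = -2x_2 + 10, LT = x_2.

S(f_1,f_2): lcm = x_1^{2}. S = -\tfrac{29}{21}x_1x_2 + \tfrac{59}{21}x_1 - \tfrac{30}{7}x_2 + \tfrac{622}{21}.
  reduce S modulo (f_1, f_2, f_3, f_4):
  remainder -\tfrac{86}{21}x_1 + \tfrac{172}{21} ≠ 0; add h_5 = -\tfrac{86}{21}x_1 + \tfrac{172}{21} to the basis.

The other S-polynomials (S(f_1,f_3), S(f_1,f_4), S(f_2,f_3), S(f_2,f_4), S(f_3,f_4), S(f_1,h_5), S(f_2,h_5), S(f_3,h_5), S(f_4,h_5)) all reduce to 0 modulo the current basis, so we have a Gröbner basis.
Inter-reduce: drop elements whose leading term is divisible by another's, tail-reduce, and make monic.
Reduced Gröbner basis: {x_1 - 2, x_2 - 5}.

Since the basis is lex-ordered, x_2 - 5 is univariate in x_2. Its roots are {5}. Back-substituting each root into the other basis elements fixes the other coordinates.
  x_2 = 5: the earlier basis element becomes x_1 - 2 = 0, giving x_1 = 2 — point (2, 5).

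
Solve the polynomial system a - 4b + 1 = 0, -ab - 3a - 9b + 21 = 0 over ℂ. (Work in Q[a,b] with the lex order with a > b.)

Compute a lex Gröbner basis by Buchberger's algorithm.
f_1 = a - 4b + 1, LT = a.
f_2 = -ab - 3a - 9b + 21, LT = ab.

S(f_1,f_2): lcm = ab. S = -3a - 4b^2 - 8b + 21.
  leading term a: subtract (-3)·f_1 from -3a - 4b^2 - 8b + 21 → -4b^2 - 20b + 24
  leading term b^2: no divisor's leading term divides it; move -4b^2 to the remainder.
  leading term b: no divisor's leading term divides it; move -20b to the remainder.
  leading term 1: no divisor's leading term divides it; move 24 to the remainder.
  remainder -4b^2 - 20b + 24 ≠ 0; add h_3 = -4b^2 - 20b + 24 to the basis.

The other S-polynomials (S(f_1,h_3), S(f_2,h_3)) all reduce to 0 modulo the current basis, so we have a Gröbner basis.
Inter-reduce: drop elements whose leading term is divisible by another's, tail-reduce, and make monic.
Reduced Gröbner basis: {a - 4b + 1, b^2 + 5b - 6}.

The lex basis is triangular: the last element involves only b. Solving b^2 + 5b - 6 = 0 gives b ∈ {-6, 1}; substituting each value into the earlier elements determines the remaining variables.
  b = -6: the earlier basis element becomes a + 25 = 0, giving a = -25 — point (-25, -6).
  b = 1: the earlier basis element becomes a - 3 = 0, giving a = 3 — point (3, 1).

{(-25, -6), (3, 1)}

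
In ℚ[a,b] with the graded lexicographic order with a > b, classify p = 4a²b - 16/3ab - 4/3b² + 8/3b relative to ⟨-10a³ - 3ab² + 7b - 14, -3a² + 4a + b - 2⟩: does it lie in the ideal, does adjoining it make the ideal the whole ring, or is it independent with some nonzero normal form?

First compute the reduced Gröbner basis of I by Buchberger's algorithm.
f_1 = -10a³ - 3ab² + 7b - 14, LT = a³.
f_2 = -3a² + 4a + b - 2, LT = a².

S(f_1,f_2): lcm = a³. S = 3/10ab² + 4/3a² + ⅓ab - ⅔a - 7/10b + 7/5.
  reduce S modulo (f_1, f_2):
  remainder 3/10ab² + ⅓ab + 10/9a - 23/90b + 23/45 ≠ 0; add h_3 = 3/10ab² + ⅓ab + 10/9a - 23/90b + 23/45 to the basis.

S(f_1,h_3): lcm = a³b². S = 3/10ab⁴ - 10/9a³b - 100/27a³ + 23/27a²b - 7/10b³ - 46/27a² + 7/5b².
  reduce S modulo (f_1, f_2, h_3):
  remainder -4/9b³ + 92/81ab + 32/81b² - 184/81a - 176/81b + 512/81 ≠ 0; add h_4 = -4/9b³ + 92/81ab + 32/81b² - 184/81a - 176/81b + 512/81 to the basis.

The other S-polynomials (S(f_2,h_3), S(f_1,h_4), S(f_2,h_4), S(h_3,h_4)) all reduce to 0 modulo the current basis, so we have a Gröbner basis.
Inter-reduce: drop elements whose leading term is divisible by another's, tail-reduce, and make monic.
Reduced Gröbner basis: {ab² + 10/9ab + 100/27a - 23/27b + 46/27, b³ - 23/9ab - 8/9b² + 46/9a + 44/9b - 128/9, a² - 4/3a - ⅓b + ⅔}.
Label its elements g_1 = ab² + 10/9ab + 100/27a - 23/27b + 46/27, g_2 = b³ - 23/9ab - 8/9b² + 46/9a + 44/9b - 128/9, g_3 = a² - 4/3a - ⅓b + ⅔.

Reduce p = 4a²b - 16/3ab - 4/3b² + 8/3b modulo G:
  leading term a²b: subtract (4b)·g_3 from 4a²b - 16/3ab - 4/3b² + 8/3b → 0
  normal form = 0.
Since the normal form is 0, p ∈ I.

4a²b - 16/3ab - 4/3b² + 8/3b lies in I (it reduces to 0).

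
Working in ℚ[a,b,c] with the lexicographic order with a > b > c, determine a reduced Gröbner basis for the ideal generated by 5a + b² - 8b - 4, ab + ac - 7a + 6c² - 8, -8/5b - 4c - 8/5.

f_1 = 5a + b² - 8b - 4, LT = a.
f_2 = ab + ac - 7a + 6c² - 8, LT = ab.
f_3 = -8/5b - 4c - 8/5, LT = b.

S(f_1,f_2): lcm = ab. S = -ac + 7a + ⅕b³ - 8/5b² - ⅘b - 6c² + 8.
  leading term ac: subtract (-⅕c)·f_1 from -ac + 7a + ⅕b³ - 8/5b² - ⅘b - 6c² + 8 → 7a + ⅕b³ + ⅕b²c - 8/5b² - 8/5bc - ⅘b - 6c² - ⅘c + 8
  leading term a: subtract (7/5)·f_1 from 7a + ⅕b³ + ⅕b²c - 8/5b² - 8/5bc - ⅘b - 6c² - ⅘c + 8 → ⅕b³ + ⅕b²c - 3b² - 8/5bc + 52/5b - 6c² - ⅘c + 68/5
  leading term b³: subtract (-⅛b²)·f_3 from ⅕b³ + ⅕b²c - 3b² - 8/5bc + 52/5b - 6c² - ⅘c + 68/5 → -3/10b²c - 16/5b² - 8/5bc + 52/5b - 6c² - ⅘c + 68/5
  leading term b²c: subtract (3/16bc)·f_3 from -3/10b²c - 16/5b² - 8/5bc + 52/5b - 6c² - ⅘c + 68/5 → -16/5b² + ¾bc² - 13/10bc + 52/5b - 6c² - ⅘c + 68/5
  leading term b²: subtract (2b)·f_3 from -16/5b² + ¾bc² - 13/10bc + 52/5b - 6c² - ⅘c + 68/5 → ¾bc² + 67/10bc + 68/5b - 6c² - ⅘c + 68/5
  leading term bc²: subtract (-15/32c²)·f_3 from ¾bc² + 67/10bc + 68/5b - 6c² - ⅘c + 68/5 → 67/10bc + 68/5b - 15/8c³ - 27/4c² - ⅘c + 68/5
  leading term bc: subtract (-67/16c)·f_3 from 67/10bc + 68/5b - 15/8c³ - 27/4c² - ⅘c + 68/5 → 68/5b - 15/8c³ - 47/2c² - 15/2c + 68/5
  leading term b: subtract (-17/2)·f_3 from 68/5b - 15/8c³ - 47/2c² - 15/2c + 68/5 → -15/8c³ - 47/2c² - 83/2c
  leading term c³: no divisor's leading term divides it; move -15/8c³ to the remainder.
  leading term c²: no divisor's leading term divides it; move -47/2c² to the remainder.
  leading term c: no divisor's leading term divides it; move -83/2c to the remainder.
  remainder -15/8c³ - 47/2c² - 83/2c ≠ 0; add g_4 = -15/8c³ - 47/2c² - 83/2c to the basis.

The other S-polynomials (S(f_1,f_3), S(f_2,f_3), S(f_1,g_4), S(f_2,g_4), S(f_3,g_4)) all reduce to 0 modulo the current basis, so we have a Gröbner basis.
Inter-reduce: drop elements whose leading term is divisible by another's, tail-reduce, and make monic.

G = {a + 5/4c² + 5c + 1, b + 5/2c + 1, c³ + 188/15c² + 332/15c}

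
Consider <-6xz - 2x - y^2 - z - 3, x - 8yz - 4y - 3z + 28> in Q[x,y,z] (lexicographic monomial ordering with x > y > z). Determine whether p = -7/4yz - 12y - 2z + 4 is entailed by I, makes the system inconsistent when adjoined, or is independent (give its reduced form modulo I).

First compute the reduced Gröbner basis of I by Buchberger's algorithm.
f_1 = -6xz - 2x - y^2 - z - 3, LT = xz.
f_2 = x - 8yz - 4y - 3z + 28, LT = x.

S(f_1,f_2): lcm = xz. S = 1/3x + 1/6y^2 + 8yz^2 + 4yz + 3z^2 - 167/6z + 1/2.
  leading term x: subtract (1/3)·f_2 from 1/3x + 1/6y^2 + 8yz^2 + 4yz + 3z^2 - 167/6z + 1/2 → 1/6y^2 + 8yz^2 + 20/3yz + 4/3y + 3z^2 - 161/6z - 53/6
  leading term y^2: no divisor's leading term divides it; move 1/6y^2 to the remainder.
  leading term yz^2: no divisor's leading term divides it; move 8yz^2 to the remainder.
  leading term yz: no divisor's leading term divides it; move 20/3yz to the remainder.
  leading term y: no divisor's leading term divides it; move 4/3y to the remainder.
  leading term z^2: no divisor's leading term divides it; move 3z^2 to the remainder.
  leading term z: no divisor's leading term divides it; move -161/6z to the remainder.
  leading term 1: no divisor's leading term divides it; move -53/6 to the remainder.
  remainder 1/6y^2 + 8yz^2 + 20/3yz + 4/3y + 3z^2 - 161/6z - 53/6 ≠ 0; add h_3 = 1/6y^2 + 8yz^2 + 20/3yz + 4/3y + 3z^2 - 161/6z - 53/6 to the basis.

The other S-polynomials (S(f_1,h_3), S(f_2,h_3)) all reduce to 0 modulo the current basis, so we have a Gröbner basis.
Inter-reduce: drop elements whose leading term is divisible by another's, tail-reduce, and make monic.
Reduced Gröbner basis: {x - 8yz - 4y - 3z + 28, y^2 + 48yz^2 + 40yz + 8y + 18z^2 - 161z - 53}.
Label its elements g_1 = x - 8yz - 4y - 3z + 28, g_2 = y^2 + 48yz^2 + 40yz + 8y + 18z^2 - 161z - 53.

Reduce p = -7/4yz - 12y - 2z + 4 modulo G:
  leading term yz: no divisor's leading term divides it; move -7/4yz to the remainder.
  leading term y: no divisor's leading term divides it; move -12y to the remainder.
  leading term z: no divisor's leading term divides it; move -2z to the remainder.
  leading term 1: no divisor's leading term divides it; move 4 to the remainder.
  normal form = -7/4yz - 12y - 2z + 4.
The normal form is nonzero, so p ∉ I. Since p minus its normal form lies in I, I + (p) = I + (r) where r = -7/4yz - 12y - 2z + 4; decide whether this ideal is the whole ring.
Run Buchberger on G together with r (pairs among the g_i already reduce to 0 since G is a Gröbner basis):
g_1 = x - 8yz - 4y - 3z + 28, LT = x.
g_2 = y^2 + 48yz^2 + 40yz + 8y + 18z^2 - 161z - 53, LT = y^2.
r = -7/4yz - 12y - 2z + 4, LT = yz.

S(g_2,r): lcm = y^2z. S = -48/7y^2 + 48yz^3 + 40yz^2 + 48/7yz + 16/7y + 18z^3 - 161z^2 - 53z.
  leading term y^2: subtract (-48/7)·g_2 from -48/7y^2 + 48yz^3 + 40yz^2 + 48/7yz + 16/7y + 18z^3 - 161z^2 - 53z → 48yz^3 + 2584/7yz^2 + 1968/7yz + 400/7y + 18z^3 - 263/7z^2 - 1157z - 2544/7
  leading term yz^3: subtract (-192/7z^2)·r from 48yz^3 + 2584/7yz^2 + 1968/7yz + 400/7y + 18z^3 - 263/7z^2 - 1157z - 2544/7 → 40yz^2 + 1968/7yz + 400/7y - 258/7z^3 + 505/7z^2 - 1157z - 2544/7
  leading term yz^2: subtract (-160/7z)·r from 40yz^2 + 1968/7yz + 400/7y - 258/7z^3 + 505/7z^2 - 1157z - 2544/7 → 48/7yz + 400/7y - 258/7z^3 + 185/7z^2 - 7459/7z - 2544/7
  leading term yz: subtract (-192/49)·r from 48/7yz + 400/7y - 258/7z^3 + 185/7z^2 - 7459/7z - 2544/7 → 496/49y - 258/7z^3 + 185/7z^2 - 52597/49z - 17040/49
  leading term y: no divisor's leading term divides it; move 496/49y to the remainder.
  leading term z^3: no divisor's leading term divides it; move -258/7z^3 to the remainder.
  leading term z^2: no divisor's leading term divides it; move 185/7z^2 to the remainder.
  leading term z: no divisor's leading term divides it; move -52597/49z to the remainder.
  leading term 1: no divisor's leading term divides it; move -17040/49 to the remainder.
  remainder 496/49y - 258/7z^3 + 185/7z^2 - 52597/49z - 17040/49 ≠ 0; add m_4 = 496/49y - 258/7z^3 + 185/7z^2 - 52597/49z - 17040/49 to the basis.

S(r,m_4): lcm = yz. S = 48/7y + 903/248z^4 - 1295/496z^3 + 52597/496z^2 + 7703/217z - 16/7.
  leading term y: subtract (21/31)·m_4 from 48/7y + 903/248z^4 - 1295/496z^3 + 52597/496z^2 + 7703/217z - 16/7 → 903/248z^4 + 11089/496z^3 + 43717/496z^2 + 23642/31z + 7232/31
  leading term z^4: no divisor's leading term divides it; move 903/248z^4 to the remainder.
  leading term z^3: no divisor's leading term divides it; move 11089/496z^3 to the remainder.
  leading term z^2: no divisor's leading term divides it; move 43717/496z^2 to the remainder.
  leading term z: no divisor's leading term divides it; move 23642/31z to the remainder.
  leading term 1: no divisor's leading term divides it; move 7232/31 to the remainder.
  remainder 903/248z^4 + 11089/496z^3 + 43717/496z^2 + 23642/31z + 7232/31 ≠ 0; add m_5 = 903/248z^4 + 11089/496z^3 + 43717/496z^2 + 23642/31z + 7232/31 to the basis.

The other S-polynomials (S(g_1,g_2), S(g_1,r), S(g_1,m_4), S(g_2,m_4), S(g_1,m_5), S(g_2,m_5), S(r,m_5), S(m_4,m_5)) all reduce to 0 modulo the current basis, so we have a Gröbner basis.
Inter-reduce: drop elements whose leading term is divisible by another's, tail-reduce, and make monic.
Reduced Gröbner basis: {x + 11481/62z^3 - 16465/124z^2 + 669495/124z + 54464/31, y - 903/248z^3 + 1295/496z^2 - 52597/496z - 1065/31, z^4 + 11089/1806z^3 + 43717/1806z^2 + 189136/903z + 57856/903}.
The reduced Gröbner basis of I + (p) is {x + 11481/62z^3 - 16465/124z^2 + 669495/124z + 54464/31, y - 903/248z^3 + 1295/496z^2 - 52597/496z - 1065/31, z^4 + 11089/1806z^3 + 43717/1806z^2 + 189136/903z + 57856/903} ≠ {1}, a proper ideal, so the enlarged system stays consistent: p is independent of I, with normal form -7/4yz - 12y - 2z + 4.

Ideal membership is decidable via reduction modulo a Gröbner basis.

-7/4yz - 12y - 2z + 4 is independent of I; its normal form modulo I is -7/4yz - 12y - 2z + 4.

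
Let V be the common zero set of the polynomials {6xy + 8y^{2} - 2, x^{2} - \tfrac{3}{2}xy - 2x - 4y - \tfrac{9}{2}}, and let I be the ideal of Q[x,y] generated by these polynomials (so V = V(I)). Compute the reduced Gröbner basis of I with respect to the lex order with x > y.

G = {x + \tfrac{34}{3}y^{3} - 4y^{2} - \tfrac{49}{3}y - 2, y^{4} - \tfrac{6}{17}y^{3} - \tfrac{53}{34}y^{2} - \tfrac{3}{17}y + \tfrac{1}{34}}

f_1 = 6xy + 8y^{2} - 2, LT = xy.
f_2 = x^{2} - \tfrac{3}{2}xy - 2x - 4y - \tfrac{9}{2}, LT = x^{2}.

S(f_1,f_2): lcm = x^{2}y. S = \tfrac{17}{6}xy^{2} + 2xy - \tfrac{1}{3}x + 4y^{2} + \tfrac{9}{2}y.
  leading term xy^{2}: subtract (\tfrac{17}{36}y)·f_1 from \tfrac{17}{6}xy^{2} + 2xy - \tfrac{1}{3}x + 4y^{2} + \tfrac{9}{2}y → 2xy - \tfrac{1}{3}x - \tfrac{34}{9}y^{3} + 4y^{2} + \tfrac{49}{9}y
  leading term xy: subtract (\tfrac{1}{3})·f_1 from 2xy - \tfrac{1}{3}x - \tfrac{34}{9}y^{3} + 4y^{2} + \tfrac{49}{9}y → -\tfrac{1}{3}x - \tfrac{34}{9}y^{3} + \tfrac{4}{3}y^{2} + \tfrac{49}{9}y + \tfrac{2}{3}
  leading term x: no divisor's leading term divides it; move -\tfrac{1}{3}x to the remainder.
  leading term y^{3}: no divisor's leading term divides it; move -\tfrac{34}{9}y^{3} to the remainder.
  leading term y^{2}: no divisor's leading term divides it; move \tfrac{4}{3}y^{2} to the remainder.
  leading term y: no divisor's leading term divides it; move \tfrac{49}{9}y to the remainder.
  leading term 1: no divisor's leading term divides it; move \tfrac{2}{3} to the remainder.
  remainder -\tfrac{1}{3}x - \tfrac{34}{9}y^{3} + \tfrac{4}{3}y^{2} + \tfrac{49}{9}y + \tfrac{2}{3} ≠ 0; add g_3 = -\tfrac{1}{3}x - \tfrac{34}{9}y^{3} + \tfrac{4}{3}y^{2} + \tfrac{49}{9}y + \tfrac{2}{3} to the basis.

S(f_1,g_3): lcm = xy. S = -\tfrac{34}{3}y^{4} + 4y^{3} + \tfrac{53}{3}y^{2} + 2y - \tfrac{1}{3}.
  leading term y^{4}: no divisor's leading term divides it; move -\tfrac{34}{3}y^{4} to the remainder.
  leading term y^{3}: no divisor's leading term divides it; move 4y^{3} to the remainder.
  leading term y^{2}: no divisor's leading term divides it; move \tfrac{53}{3}y^{2} to the remainder.
  leading term y: no divisor's leading term divides it; move 2y to the remainder.
  leading term 1: no divisor's leading term divides it; move -\tfrac{1}{3} to the remainder.
  remainder -\tfrac{34}{3}y^{4} + 4y^{3} + \tfrac{53}{3}y^{2} + 2y - \tfrac{1}{3} ≠ 0; add g_4 = -\tfrac{34}{3}y^{4} + 4y^{3} + \tfrac{53}{3}y^{2} + 2y - \tfrac{1}{3} to the basis.

S(f_2,g_3): lcm = x^{2}. S = -\tfrac{34}{3}xy^{3} + 4xy^{2} + \tfrac{89}{6}xy - 4y - \tfrac{9}{2}.
  leading term xy^{3}: subtract (-\tfrac{17}{9}y^{2})·f_1 from -\tfrac{34}{3}xy^{3} + 4xy^{2} + \tfrac{89}{6}xy - 4y - \tfrac{9}{2} → 4xy^{2} + \tfrac{89}{6}xy + \tfrac{136}{9}y^{4} - \tfrac{34}{9}y^{2} - 4y - \tfrac{9}{2}
  leading term xy^{2}: subtract (\tfrac{2}{3}y)·f_1 from 4xy^{2} + \tfrac{89}{6}xy + \tfrac{136}{9}y^{4} - \tfrac{34}{9}y^{2} - 4y - \tfrac{9}{2} → \tfrac{89}{6}xy + \tfrac{136}{9}y^{4} - \tfrac{16}{3}y^{3} - \tfrac{34}{9}y^{2} - \tfrac{8}{3}y - \tfrac{9}{2}
  leading term xy: subtract (\tfrac{89}{36})·f_1 from \tfrac{89}{6}xy + \tfrac{136}{9}y^{4} - \tfrac{16}{3}y^{3} - \tfrac{34}{9}y^{2} - \tfrac{8}{3}y - \tfrac{9}{2} → \tfrac{136}{9}y^{4} - \tfrac{16}{3}y^{3} - \tfrac{212}{9}y^{2} - \tfrac{8}{3}y + \tfrac{4}{9}
  leading term y^{4}: subtract (-\tfrac{4}{3})·g_4 from \tfrac{136}{9}y^{4} - \tfrac{16}{3}y^{3} - \tfrac{212}{9}y^{2} - \tfrac{8}{3}y + \tfrac{4}{9} → 0
  remainder 0.

S(f_1,g_4): lcm = xy^{4}. S = \tfrac{6}{17}xy^{3} + \tfrac{53}{34}xy^{2} + \tfrac{3}{17}xy - \tfrac{1}{34}x + \tfrac{4}{3}y^{5} - \tfrac{1}{3}y^{3}.
  leading term xy^{3}: subtract (\tfrac{1}{17}y^{2})·f_1 from \tfrac{6}{17}xy^{3} + \tfrac{53}{34}xy^{2} + \tfrac{3}{17}xy - \tfrac{1}{34}x + \tfrac{4}{3}y^{5} - \tfrac{1}{3}y^{3} → \tfrac{53}{34}xy^{2} + \tfrac{3}{17}xy - \tfrac{1}{34}x + \tfrac{4}{3}y^{5} - \tfrac{8}{17}y^{4} - \tfrac{1}{3}y^{3} + \tfrac{2}{17}y^{2}
  leading term xy^{2}: subtract (\tfrac{53}{204}y)·f_1 from \tfrac{53}{34}xy^{2} + \tfrac{3}{17}xy - \tfrac{1}{34}x + \tfrac{4}{3}y^{5} - \tfrac{8}{17}y^{4} - \tfrac{1}{3}y^{3} + \tfrac{2}{17}y^{2} → \tfrac{3}{17}xy - \tfrac{1}{34}x + \tfrac{4}{3}y^{5} - \tfrac{8}{17}y^{4} - \tfrac{41}{17}y^{3} + \tfrac{2}{17}y^{2} + \tfrac{53}{102}y
  leading term xy: subtract (\tfrac{1}{34})·f_1 from \tfrac{3}{17}xy - \tfrac{1}{34}x + \tfrac{4}{3}y^{5} - \tfrac{8}{17}y^{4} - \tfrac{41}{17}y^{3} + \tfrac{2}{17}y^{2} + \tfrac{53}{102}y → -\tfrac{1}{34}x + \tfrac{4}{3}y^{5} - \tfrac{8}{17}y^{4} - \tfrac{41}{17}y^{3} - \tfrac{2}{17}y^{2} + \tfrac{53}{102}y + \tfrac{1}{17}
  leading term x: subtract (\tfrac{3}{34})·g_3 from -\tfrac{1}{34}x + \tfrac{4}{3}y^{5} - \tfrac{8}{17}y^{4} - \tfrac{41}{17}y^{3} - \tfrac{2}{17}y^{2} + \tfrac{53}{102}y + \tfrac{1}{17} → \tfrac{4}{3}y^{5} - \tfrac{8}{17}y^{4} - \tfrac{106}{51}y^{3} - \tfrac{4}{17}y^{2} + \tfrac{2}{51}y
  leading term y^{5}: subtract (-\tfrac{2}{17}y)·g_4 from \tfrac{4}{3}y^{5} - \tfrac{8}{17}y^{4} - \tfrac{106}{51}y^{3} - \tfrac{4}{17}y^{2} + \tfrac{2}{51}y → 0
  remainder 0.

S(f_2,g_4): leading monomials are coprime, so the S-polynomial reduces to 0 (Buchberger's first criterion).
S(g_3,g_4): leading monomials are coprime, so the S-polynomial reduces to 0 (Buchberger's first criterion).
Every S-polynomial of the final basis reduces to 0, so we have a Gröbner basis.
Inter-reduce: drop elements whose leading term is divisible by another's, tail-reduce, and make monic.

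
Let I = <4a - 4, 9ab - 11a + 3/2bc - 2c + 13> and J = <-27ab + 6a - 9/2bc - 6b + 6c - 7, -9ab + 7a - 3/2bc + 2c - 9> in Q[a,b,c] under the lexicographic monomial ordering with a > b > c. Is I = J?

Equality of ideals is decidable: compute both reduced Gröbner bases (unique for the ordering) and check whether they agree.
Buchberger on the first generating set:
f_1 = 4a - 4, LT = a.
f_2 = 9ab - 11a + 3/2bc - 2c + 13, LT = ab.

S(f_1,f_2): lcm = ab. S = 11/9a - 1/6bc - b + 2/9c - 13/9.
  leading term a: subtract (11/36)·f_1 from 11/9a - 1/6bc - b + 2/9c - 13/9 → -1/6bc - b + 2/9c - 2/9
  leading term bc: no divisor's leading term divides it; move -1/6bc to the remainder.
  leading term b: no divisor's leading term divides it; move -b to the remainder.
  leading term c: no divisor's leading term divides it; move 2/9c to the remainder.
  leading term 1: no divisor's leading term divides it; move -2/9 to the remainder.
  remainder -1/6bc - b + 2/9c - 2/9 ≠ 0; add g_3 = -1/6bc - b + 2/9c - 2/9 to the basis.

The other S-polynomials (S(f_1,g_3), S(f_2,g_3)) all reduce to 0 modulo the current basis, so we have a Gröbner basis.
Inter-reduce: drop elements whose leading term is divisible by another's, tail-reduce, and make monic.
Reduced Gröbner basis: {a - 1, bc + 6b - 4/3c + 4/3}.

Buchberger on the second generating set:
h_1 = -27ab + 6a - 9/2bc - 6b + 6c - 7, LT = ab.
h_2 = -9ab + 7a - 3/2bc + 2c - 9, LT = ab.

S(h_1,h_2): lcm = ab. S = 5/9a + 2/9b - 20/27.
  leading term a: no divisor's leading term divides it; move 5/9a to the remainder.
  leading term b: no divisor's leading term divides it; move 2/9b to the remainder.
  leading term 1: no divisor's leading term divides it; move -20/27 to the remainder.
  remainder 5/9a + 2/9b - 20/27 ≠ 0; add k_3 = 5/9a + 2/9b - 20/27 to the basis.

S(h_1,k_3): lcm = ab. S = -2/9a - 2/5b^2 + 1/6bc + 14/9b - 2/9c + 7/27.
  leading term a: subtract (-2/5)·k_3 from -2/9a - 2/5b^2 + 1/6bc + 14/9b - 2/9c + 7/27 → -2/5b^2 + 1/6bc + 74/45b - 2/9c - 1/27
  leading term b^2: no divisor's leading term divides it; move -2/5b^2 to the remainder.
  leading term bc: no divisor's leading term divides it; move 1/6bc to the remainder.
  leading term b: no divisor's leading term divides it; move 74/45b to the remainder.
  leading term c: no divisor's leading term divides it; move -2/9c to the remainder.
  leading term 1: no divisor's leading term divides it; move -1/27 to the remainder.
  remainder -2/5b^2 + 1/6bc + 74/45b - 2/9c - 1/27 ≠ 0; add k_4 = -2/5b^2 + 1/6bc + 74/45b - 2/9c - 1/27 to the basis.

The other S-polynomials (S(h_2,k_3), S(h_1,k_4), S(h_2,k_4), S(k_3,k_4)) all reduce to 0 modulo the current basis, so we have a Gröbner basis.
Inter-reduce: drop elements whose leading term is divisible by another's, tail-reduce, and make monic.
Reduced Gröbner basis: {a + 2/5b - 4/3, b^2 - 5/12bc - 37/9b + 5/9c + 5/54}.

The bases are distinct; the ideals are different.

No, the ideals differ.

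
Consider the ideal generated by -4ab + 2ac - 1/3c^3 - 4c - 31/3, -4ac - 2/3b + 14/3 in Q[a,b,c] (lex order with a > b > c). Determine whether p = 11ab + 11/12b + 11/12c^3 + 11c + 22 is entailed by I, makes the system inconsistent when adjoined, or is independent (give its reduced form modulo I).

First compute the reduced Gröbner basis of I by Buchberger's algorithm.
f_1 = -4ab + 2ac - 1/3c^3 - 4c - 31/3, LT = ab.
f_2 = -4ac - 2/3b + 14/3, LT = ac.

S(f_1,f_2): lcm = abc. S = -1/2ac^2 - 1/6b^2 + 7/6b + 1/12c^4 + c^2 + 31/12c.
  leading term ac^2: subtract (1/8c)·f_2 from -1/2ac^2 - 1/6b^2 + 7/6b + 1/12c^4 + c^2 + 31/12c → -1/6b^2 + 1/12bc + 7/6b + 1/12c^4 + c^2 + 2c
  leading term b^2: no divisor's leading term divides it; move -1/6b^2 to the remainder.
  leading term bc: no divisor's leading term divides it; move 1/12bc to the remainder.
  leading term b: no divisor's leading term divides it; move 7/6b to the remainder.
  leading term c^4: no divisor's leading term divides it; move 1/12c^4 to the remainder.
  leading term c^2: no divisor's leading term divides it; move c^2 to the remainder.
  leading term c: no divisor's leading term divides it; move 2c to the remainder.
  remainder -1/6b^2 + 1/12bc + 7/6b + 1/12c^4 + c^2 + 2c ≠ 0; add h_3 = -1/6b^2 + 1/12bc + 7/6b + 1/12c^4 + c^2 + 2c to the basis.

S(f_1,h_3): lcm = ab^2. S = 7ab + 1/2ac^4 + 6ac^2 + 12ac + 1/12bc^3 + bc + 31/12b.
  leading term ab: subtract (-7/4)·f_1 from 7ab + 1/2ac^4 + 6ac^2 + 12ac + 1/12bc^3 + bc + 31/12b → 1/2ac^4 + 6ac^2 + 31/2ac + 1/12bc^3 + bc + 31/12b - 7/12c^3 - 7c - 217/12
  leading term ac^4: subtract (-1/8c^3)·f_2 from 1/2ac^4 + 6ac^2 + 31/2ac + 1/12bc^3 + bc + 31/12b - 7/12c^3 - 7c - 217/12 → 6ac^2 + 31/2ac + bc + 31/12b - 7c - 217/12
  leading term ac^2: subtract (-3/2c)·f_2 from 6ac^2 + 31/2ac + bc + 31/12b - 7c - 217/12 → 31/2ac + 31/12b - 217/12
  leading term ac: subtract (-31/8)·f_2 from 31/2ac + 31/12b - 217/12 → 0
  remainder 0.

S(f_2,h_3): leading monomials are coprime, so the S-polynomial reduces to 0 (Buchberger's first criterion).
Every S-polynomial of the final basis reduces to 0, so we have a Gröbner basis.
Inter-reduce: drop elements whose leading term is divisible by another's, tail-reduce, and make monic.
Reduced Gröbner basis: {ab + 1/12b + 1/12c^3 + c + 2, ac + 1/6b - 7/6, b^2 - 1/2bc - 7b - 1/2c^4 - 6c^2 - 12c}.
Label its elements g_1 = ab + 1/12b + 1/12c^3 + c + 2, g_2 = ac + 1/6b - 7/6, g_3 = b^2 - 1/2bc - 7b - 1/2c^4 - 6c^2 - 12c.

Reduce p = 11ab + 11/12b + 11/12c^3 + 11c + 22 modulo G:
  leading term ab: subtract (11)·g_1 from 11ab + 11/12b + 11/12c^3 + 11c + 22 → 0
  normal form = 0.
Since the normal form is 0, p ∈ I.

The remainder on division by a Gröbner basis is unique — it is the normal form.

11ab + 11/12b + 11/12c^3 + 11c + 22 lies in I (it reduces to 0).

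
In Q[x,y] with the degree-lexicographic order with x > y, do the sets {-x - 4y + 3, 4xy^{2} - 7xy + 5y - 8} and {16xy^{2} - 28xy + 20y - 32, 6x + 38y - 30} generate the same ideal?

No, the ideals differ.

Since reduced Gröbner bases are canonical representatives of ideals under a given ordering, it suffices to compute and compare them.
Buchberger on the first generating set:
f_1 = -x - 4y + 3, LT = x.
f_2 = 4xy^{2} - 7xy + 5y - 8, LT = xy^{2}.

S(f_1,f_2): lcm = xy^{2}. S = 4y^{3} + \tfrac{7}{4}xy - 3y^{2} - \tfrac{5}{4}y + 2.
  reduce S modulo (f_1, f_2):
  remainder 4y^{3} - 10y^{2} + 4y + 2 ≠ 0; add g_3 = 4y^{3} - 10y^{2} + 4y + 2 to the basis.

The other S-polynomials (S(f_1,g_3), S(f_2,g_3)) all reduce to 0 modulo the current basis, so we have a Gröbner basis.
Inter-reduce: drop elements whose leading term is divisible by another's, tail-reduce, and make monic.
Reduced Gröbner basis: {y^{3} - \tfrac{5}{2}y^{2} + y + \tfrac{1}{2}, x + 4y - 3}.

Buchberger on the second generating set:
h_1 = 16xy^{2} - 28xy + 20y - 32, LT = xy^{2}.
h_2 = 6x + 38y - 30, LT = x.

S(h_1,h_2): lcm = xy^{2}. S = -\tfrac{19}{3}y^{3} - \tfrac{7}{4}xy + 5y^{2} + \tfrac{5}{4}y - 2.
  reduce S modulo (h_1, h_2):
  remainder -\tfrac{19}{3}y^{3} + \tfrac{193}{12}y^{2} - \tfrac{15}{2}y - 2 ≠ 0; add k_3 = -\tfrac{19}{3}y^{3} + \tfrac{193}{12}y^{2} - \tfrac{15}{2}y - 2 to the basis.

The other S-polynomials (S(h_1,k_3), S(h_2,k_3)) all reduce to 0 modulo the current basis, so we have a Gröbner basis.
Inter-reduce: drop elements whose leading term is divisible by another's, tail-reduce, and make monic.
Reduced Gröbner basis: {y^{3} - \tfrac{193}{76}y^{2} + \tfrac{45}{38}y + \tfrac{6}{19}, x + \tfrac{19}{3}y - 5}.

These differ, so the ideals are not equal.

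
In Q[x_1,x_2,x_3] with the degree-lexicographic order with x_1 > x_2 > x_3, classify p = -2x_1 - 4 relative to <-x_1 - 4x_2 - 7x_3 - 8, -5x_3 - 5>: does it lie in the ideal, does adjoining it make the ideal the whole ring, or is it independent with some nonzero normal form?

-2x_1 - 4 is independent of I; its normal form modulo I is 8x_2 - 2.

First compute the reduced Gröbner basis of I by Buchberger's algorithm.
f_1 = -x_1 - 4x_2 - 7x_3 - 8, LT = x_1.
f_2 = -5x_3 - 5, LT = x_3.

The S-polynomials (S(f_1,f_2)) all reduce to 0 modulo the current basis, so we have a Gröbner basis.
Inter-reduce: drop elements whose leading term is divisible by another's, tail-reduce, and make monic.
Reduced Gröbner basis: {x_1 + 4x_2 + 1, x_3 + 1}.
Label its elements g_1 = x_1 + 4x_2 + 1, g_2 = x_3 + 1.

Reduce p = -2x_1 - 4 modulo G:
  leading term x_1: subtract (-2)·g_1 from -2x_1 - 4 → 8x_2 - 2
  leading term x_2: no divisor's leading term divides it; move 8x_2 to the remainder.
  leading term 1: no divisor's leading term divides it; move -2 to the remainder.
  normal form = 8x_2 - 2.
The normal form is nonzero, so p ∉ I. Since p minus its normal form lies in I, I + (p) = I + (r) where r = 8x_2 - 2; decide whether this ideal is the whole ring.
Run Buchberger on G together with r (pairs among the g_i already reduce to 0 since G is a Gröbner basis):
g_1 = x_1 + 4x_2 + 1, LT = x_1.
g_2 = x_3 + 1, LT = x_3.
r = 8x_2 - 2, LT = x_2.

The S-polynomials (S(g_1,g_2), S(g_1,r), S(g_2,r)) all reduce to 0 modulo the current basis, so we have a Gröbner basis.
Inter-reduce: drop elements whose leading term is divisible by another's, tail-reduce, and make monic.
Reduced Gröbner basis: {x_1 + 2, x_2 - 1/4, x_3 + 1}.
The reduced Gröbner basis of I + (p) is {x_1 + 2, x_2 - 1/4, x_3 + 1} ≠ {1}, a proper ideal, so the enlarged system stays consistent: p is independent of I, with normal form 8x_2 - 2.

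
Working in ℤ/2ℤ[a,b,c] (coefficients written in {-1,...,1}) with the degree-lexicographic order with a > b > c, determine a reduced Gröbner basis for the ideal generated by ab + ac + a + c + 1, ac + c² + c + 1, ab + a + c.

G = {a + 1, b, c + 1}

f_1 = ab + ac + a + c + 1, LT = ab.
f_2 = ac + c² + c + 1, LT = ac.
f_3 = ab + a + c, LT = ab.

S(f_1,f_2): lcm = abc. S = ac² + bc² + ac + bc + c² + b + c.
  reduce S modulo (f_1, f_2, f_3):
  remainder bc² + c³ + bc + c² + b + c + 1 ≠ 0; add g_4 = bc² + c³ + bc + c² + b + c + 1 to the basis.

S(f_1,f_3): lcm = ab. S = ac + 1.
  reduce S modulo (f_1, f_2, f_3, g_4):
  remainder c² + c ≠ 0; add g_5 = c² + c to the basis.

S(f_2,g_5): lcm = ac². S = c³ + ac + c² + c.
  reduce S modulo (f_1, f_2, f_3, g_4, g_5):
  remainder c + 1 ≠ 0; add g_6 = c + 1 to the basis.

S(g_4,g_5): lcm = bc². S = c³ + c² + b + c + 1.
  reduce S modulo (f_1, f_2, f_3, g_4, g_5, g_6):
  remainder b ≠ 0; add g_7 = b to the basis.

S(f_2,g_6): lcm = ac. S = c² + a + c + 1.
  reduce S modulo (f_1, f_2, f_3, g_4, g_5, g_6, g_7):
  remainder a + 1 ≠ 0; add g_8 = a + 1 to the basis.

The other S-polynomials (S(f_2,f_3), S(f_1,g_4), S(f_2,g_4), S(f_3,g_4), S(f_1,g_5), S(f_3,g_5), S(f_1,g_6), S(f_3,g_6), S(g_4,g_6), S(g_5,g_6), S(f_1,g_7), S(f_2,g_7), S(f_3,g_7), S(g_4,g_7), S(g_5,g_7), S(g_6,g_7), S(f_1,g_8), S(f_2,g_8), S(f_3,g_8), S(g_4,g_8), S(g_5,g_8), S(g_6,g_8), S(g_7,g_8)) all reduce to 0 modulo the current basis, so we have a Gröbner basis.
Inter-reduce: drop elements whose leading term is divisible by another's, tail-reduce, and make monic.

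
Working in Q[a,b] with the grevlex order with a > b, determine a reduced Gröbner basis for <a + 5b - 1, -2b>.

f_1 = a + 5b - 1, LT = a.
f_2 = -2b, LT = b.

The S-polynomials (S(f_1,f_2)) all reduce to 0 modulo the current basis, so we have a Gröbner basis.

G = {a - 1, b}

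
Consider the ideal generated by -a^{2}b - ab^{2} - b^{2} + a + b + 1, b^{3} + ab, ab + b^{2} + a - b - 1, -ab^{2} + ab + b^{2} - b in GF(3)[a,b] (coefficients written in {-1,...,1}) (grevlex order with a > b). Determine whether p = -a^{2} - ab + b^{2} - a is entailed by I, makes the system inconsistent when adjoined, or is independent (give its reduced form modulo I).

First compute the reduced Gröbner basis of I by Buchberger's algorithm.
f_1 = -a^{2}b - ab^{2} - b^{2} + a + b + 1, LT = a^{2}b.
f_2 = b^{3} + ab, LT = b^{3}.
f_3 = ab + b^{2} + a - b - 1, LT = ab.
f_4 = -ab^{2} + ab + b^{2} - b, LT = ab^{2}.

S(f_1,f_2): lcm = a^{2}b^{3}. S = ab^{4} - a^{3}b + b^{4} - ab^{2} - b^{3} - b^{2}.
  leading term ab^{4}: subtract (ab)·f_2 from ab^{4} - a^{3}b + b^{4} - ab^{2} - b^{3} - b^{2} → -a^{3}b - a^{2}b^{2} + b^{4} - ab^{2} - b^{3} - b^{2}
  leading term a^{3}b: subtract (a)·f_1 from -a^{3}b - a^{2}b^{2} + b^{4} - ab^{2} - b^{3} - b^{2} → b^{4} - b^{3} - a^{2} - ab - b^{2} - a
  leading term b^{4}: subtract (b)·f_2 from b^{4} - b^{3} - a^{2} - ab - b^{2} - a → -ab^{2} - b^{3} - a^{2} - ab - b^{2} - a
  leading term ab^{2}: subtract (-b)·f_3 from -ab^{2} - b^{3} - a^{2} - ab - b^{2} - a → -a^{2} + b^{2} - a - b
  leading term a^{2}: no divisor's leading term divides it; move -a^{2} to the remainder.
  leading term b^{2}: no divisor's leading term divides it; move b^{2} to the remainder.
  leading term a: no divisor's leading term divides it; move -a to the remainder.
  leading term b: no divisor's leading term divides it; move -b to the remainder.
  remainder -a^{2} + b^{2} - a - b ≠ 0; add h_5 = -a^{2} + b^{2} - a - b to the basis.

S(f_1,f_3): lcm = a^{2}b. S = -a^{2} + ab + b^{2} - b - 1.
  leading term a^{2}: subtract (1)·h_5 from -a^{2} + ab + b^{2} - b - 1 → ab + a - 1
  leading term ab: subtract (1)·f_3 from ab + a - 1 → -b^{2} + b
  leading term b^{2}: no divisor's leading term divides it; move -b^{2} to the remainder.
  leading term b: no divisor's leading term divides it; move b to the remainder.
  remainder -b^{2} + b ≠ 0; add h_6 = -b^{2} + b to the basis.

S(f_2,f_3): lcm = ab^{3}. S = -b^{4} + a^{2}b - ab^{2} + b^{3} + b^{2}.
  leading term b^{4}: subtract (-b)·f_2 from -b^{4} + a^{2}b - ab^{2} + b^{3} + b^{2} → a^{2}b + b^{3} + b^{2}
  leading term a^{2}b: subtract (-1)·f_1 from a^{2}b + b^{3} + b^{2} → -ab^{2} + b^{3} + a + b + 1
  leading term ab^{2}: subtract (-b)·f_3 from -ab^{2} + b^{3} + a + b + 1 → -b^{3} + ab - b^{2} + a + 1
  leading term b^{3}: subtract (-1)·f_2 from -b^{3} + ab - b^{2} + a + 1 → -ab - b^{2} + a + 1
  leading term ab: subtract (-1)·f_3 from -ab - b^{2} + a + 1 → -a - b
  leading term a: no divisor's leading term divides it; move -a to the remainder.
  leading term b: no divisor's leading term divides it; move -b to the remainder.
  remainder -a - b ≠ 0; add h_7 = -a - b to the basis.

S(f_3,f_4): lcm = ab^{2}. S = b^{3} - ab + b.
  leading term b^{3}: subtract (1)·f_2 from b^{3} - ab + b → ab + b
  leading term ab: subtract (1)·f_3 from ab + b → -b^{2} - a - b + 1
  leading term b^{2}: subtract (1)·h_6 from -b^{2} - a - b + 1 → -a + b + 1
  leading term a: subtract (1)·h_7 from -a + b + 1 → -b + 1
  leading term b: no divisor's leading term divides it; move -b to the remainder.
  leading term 1: no divisor's leading term divides it; move 1 to the remainder.
  remainder -b + 1 ≠ 0; add h_8 = -b + 1 to the basis.

The other S-polynomials (S(f_1,f_4), S(f_2,f_4), S(f_1,h_5), S(f_2,h_5), S(f_3,h_5), S(f_4,h_5), S(f_1,h_6), S(f_2,h_6), S(f_3,h_6), S(f_4,h_6), S(h_5,h_6), S(f_1,h_7), S(f_2,h_7), S(f_3,h_7), S(f_4,h_7), S(h_5,h_7), S(h_6,h_7), S(f_1,h_8), S(f_2,h_8), S(f_3,h_8), S(f_4,h_8), S(h_5,h_8), S(h_6,h_8), S(h_7,h_8)) all reduce to 0 modulo the current basis, so we have a Gröbner basis.
Inter-reduce: drop elements whose leading term is divisible by another's, tail-reduce, and make monic.
Reduced Gröbner basis: {a + 1, b - 1}.
Label its elements g_1 = a + 1, g_2 = b - 1.

Reduce p = -a^{2} - ab + b^{2} - a modulo G:
  leading term a^{2}: subtract (-a)·g_1 from -a^{2} - ab + b^{2} - a → -ab + b^{2}
  leading term ab: subtract (-b)·g_1 from -ab + b^{2} → b^{2} + b
  leading term b^{2}: subtract (b)·g_2 from b^{2} + b → -b
  leading term b: subtract (-1)·g_2 from -b → -1
  leading term 1: no divisor's leading term divides it; move -1 to the remainder.
  normal form = -1.
The normal form is nonzero, so p ∉ I. Since p minus its normal form lies in I, I + (p) = I + (r) where r = -1; decide whether this ideal is the whole ring.
Here r = -1 is a nonzero constant, hence a unit: 1 ∈ I + (p), the Gröbner basis of I + (p) is {1}, and the enlarged system has no common solution — adjoining p is inconsistent.

Adjoining -a^{2} - ab + b^{2} - a makes the ideal the whole ring: the system is inconsistent.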